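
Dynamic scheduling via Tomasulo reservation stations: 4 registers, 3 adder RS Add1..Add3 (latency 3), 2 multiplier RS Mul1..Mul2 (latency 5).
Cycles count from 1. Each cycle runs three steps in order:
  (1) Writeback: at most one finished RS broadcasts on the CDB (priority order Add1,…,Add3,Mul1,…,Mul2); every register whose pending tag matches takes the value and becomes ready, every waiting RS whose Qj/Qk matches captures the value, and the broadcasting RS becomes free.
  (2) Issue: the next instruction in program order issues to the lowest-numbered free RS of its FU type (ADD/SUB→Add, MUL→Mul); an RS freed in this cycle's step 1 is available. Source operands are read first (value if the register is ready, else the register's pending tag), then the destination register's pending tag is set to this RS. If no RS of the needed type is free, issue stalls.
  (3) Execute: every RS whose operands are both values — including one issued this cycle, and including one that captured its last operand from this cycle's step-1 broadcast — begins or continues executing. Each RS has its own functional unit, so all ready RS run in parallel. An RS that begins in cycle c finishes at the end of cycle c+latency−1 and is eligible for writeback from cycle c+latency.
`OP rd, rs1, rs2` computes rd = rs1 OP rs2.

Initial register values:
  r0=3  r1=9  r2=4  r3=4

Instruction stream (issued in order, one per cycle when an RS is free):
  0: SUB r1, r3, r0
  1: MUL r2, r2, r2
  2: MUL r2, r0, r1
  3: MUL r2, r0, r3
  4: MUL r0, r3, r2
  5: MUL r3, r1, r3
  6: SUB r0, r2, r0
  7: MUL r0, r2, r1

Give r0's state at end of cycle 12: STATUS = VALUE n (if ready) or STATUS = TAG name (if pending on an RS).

STATUS = TAG Mul2

c1: issue SUB r1<-Add1 | r0:3,r1:Add1,r2:4,r3:4
c2: issue MUL r2<-Mul1 | r0:3,r1:Add1,r2:Mul1,r3:4
c3: issue MUL r2<-Mul2 | r0:3,r1:Add1,r2:Mul2,r3:4
c4: CDB Add1=1; stall | r0:3,r1:1,r2:Mul2,r3:4
c5: stall | r0:3,r1:1,r2:Mul2,r3:4
c6: stall | r0:3,r1:1,r2:Mul2,r3:4
c7: CDB Mul1=16; issue MUL r2<-Mul1 | r0:3,r1:1,r2:Mul1,r3:4
c8: stall | r0:3,r1:1,r2:Mul1,r3:4
c9: CDB Mul2=3; issue MUL r0<-Mul2 | r0:Mul2,r1:1,r2:Mul1,r3:4
c10: stall | r0:Mul2,r1:1,r2:Mul1,r3:4
c11: stall | r0:Mul2,r1:1,r2:Mul1,r3:4
c12: CDB Mul1=12; issue MUL r3<-Mul1 | r0:Mul2,r1:1,r2:12,r3:Mul1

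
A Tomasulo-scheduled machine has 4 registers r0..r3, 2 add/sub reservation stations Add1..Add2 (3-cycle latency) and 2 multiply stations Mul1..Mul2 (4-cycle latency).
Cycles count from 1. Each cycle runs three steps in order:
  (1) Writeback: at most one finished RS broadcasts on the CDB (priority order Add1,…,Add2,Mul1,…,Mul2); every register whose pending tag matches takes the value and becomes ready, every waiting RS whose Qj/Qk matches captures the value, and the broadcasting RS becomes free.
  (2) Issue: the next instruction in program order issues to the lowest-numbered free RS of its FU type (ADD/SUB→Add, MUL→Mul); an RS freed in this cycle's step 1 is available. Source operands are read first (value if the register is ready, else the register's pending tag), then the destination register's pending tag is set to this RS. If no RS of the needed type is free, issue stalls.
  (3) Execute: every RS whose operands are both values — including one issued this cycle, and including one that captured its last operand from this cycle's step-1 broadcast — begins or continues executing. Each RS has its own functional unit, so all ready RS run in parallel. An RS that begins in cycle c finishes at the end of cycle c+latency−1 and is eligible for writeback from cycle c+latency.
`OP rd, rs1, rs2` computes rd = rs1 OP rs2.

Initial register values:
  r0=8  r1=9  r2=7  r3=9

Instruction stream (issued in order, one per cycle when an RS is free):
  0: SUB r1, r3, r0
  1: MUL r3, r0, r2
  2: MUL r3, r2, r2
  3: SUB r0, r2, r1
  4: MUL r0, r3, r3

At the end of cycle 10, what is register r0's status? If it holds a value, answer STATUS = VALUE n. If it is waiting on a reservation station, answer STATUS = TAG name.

c1: issue SUB r1<-Add1 | r0:8,r1:Add1,r2:7,r3:9
c2: issue MUL r3<-Mul1 | r0:8,r1:Add1,r2:7,r3:Mul1
c3: issue MUL r3<-Mul2 | r0:8,r1:Add1,r2:7,r3:Mul2
c4: CDB Add1=1; issue SUB r0<-Add1 | r0:Add1,r1:1,r2:7,r3:Mul2
c5: stall | r0:Add1,r1:1,r2:7,r3:Mul2
c6: CDB Mul1=56; issue MUL r0<-Mul1 | r0:Mul1,r1:1,r2:7,r3:Mul2
c7: CDB Add1=6 | r0:Mul1,r1:1,r2:7,r3:Mul2
c8: CDB Mul2=49 | r0:Mul1,r1:1,r2:7,r3:49
c9: - | r0:Mul1,r1:1,r2:7,r3:49
c10: - | r0:Mul1,r1:1,r2:7,r3:49

STATUS = TAG Mul1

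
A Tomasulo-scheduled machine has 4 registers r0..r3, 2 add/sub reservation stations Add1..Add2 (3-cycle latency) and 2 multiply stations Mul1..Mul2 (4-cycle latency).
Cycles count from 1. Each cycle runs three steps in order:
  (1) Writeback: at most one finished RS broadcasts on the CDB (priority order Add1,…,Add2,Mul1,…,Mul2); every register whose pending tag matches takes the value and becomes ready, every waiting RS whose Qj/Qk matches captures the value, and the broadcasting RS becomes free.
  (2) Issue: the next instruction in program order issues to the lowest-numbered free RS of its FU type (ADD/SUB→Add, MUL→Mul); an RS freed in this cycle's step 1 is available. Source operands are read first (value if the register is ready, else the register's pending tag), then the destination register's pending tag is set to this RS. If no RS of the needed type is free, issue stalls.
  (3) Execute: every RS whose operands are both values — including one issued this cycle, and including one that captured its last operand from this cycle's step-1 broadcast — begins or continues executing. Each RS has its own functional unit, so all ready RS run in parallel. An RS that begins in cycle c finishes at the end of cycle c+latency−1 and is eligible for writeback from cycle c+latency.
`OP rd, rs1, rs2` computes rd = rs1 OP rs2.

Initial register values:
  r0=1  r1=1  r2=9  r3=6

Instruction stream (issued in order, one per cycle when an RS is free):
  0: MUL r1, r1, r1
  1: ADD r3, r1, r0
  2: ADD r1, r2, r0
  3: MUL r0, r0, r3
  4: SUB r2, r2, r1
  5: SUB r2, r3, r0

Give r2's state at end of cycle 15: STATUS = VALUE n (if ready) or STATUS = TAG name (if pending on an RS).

STATUS = VALUE 0

c1: issue MUL r1<-Mul1 | r0:1,r1:Mul1,r2:9,r3:6
c2: issue ADD r3<-Add1 | r0:1,r1:Mul1,r2:9,r3:Add1
c3: issue ADD r1<-Add2 | r0:1,r1:Add2,r2:9,r3:Add1
c4: issue MUL r0<-Mul2 | r0:Mul2,r1:Add2,r2:9,r3:Add1
c5: CDB Mul1=1; stall | r0:Mul2,r1:Add2,r2:9,r3:Add1
c6: CDB Add2=10; issue SUB r2<-Add2 | r0:Mul2,r1:10,r2:Add2,r3:Add1
c7: stall | r0:Mul2,r1:10,r2:Add2,r3:Add1
c8: CDB Add1=2; issue SUB r2<-Add1 | r0:Mul2,r1:10,r2:Add1,r3:2
c9: CDB Add2=-1 | r0:Mul2,r1:10,r2:Add1,r3:2
c10: - | r0:Mul2,r1:10,r2:Add1,r3:2
c11: - | r0:Mul2,r1:10,r2:Add1,r3:2
c12: CDB Mul2=2 | r0:2,r1:10,r2:Add1,r3:2
c13: - | r0:2,r1:10,r2:Add1,r3:2
c14: - | r0:2,r1:10,r2:Add1,r3:2
c15: CDB Add1=0 | r0:2,r1:10,r2:0,r3:2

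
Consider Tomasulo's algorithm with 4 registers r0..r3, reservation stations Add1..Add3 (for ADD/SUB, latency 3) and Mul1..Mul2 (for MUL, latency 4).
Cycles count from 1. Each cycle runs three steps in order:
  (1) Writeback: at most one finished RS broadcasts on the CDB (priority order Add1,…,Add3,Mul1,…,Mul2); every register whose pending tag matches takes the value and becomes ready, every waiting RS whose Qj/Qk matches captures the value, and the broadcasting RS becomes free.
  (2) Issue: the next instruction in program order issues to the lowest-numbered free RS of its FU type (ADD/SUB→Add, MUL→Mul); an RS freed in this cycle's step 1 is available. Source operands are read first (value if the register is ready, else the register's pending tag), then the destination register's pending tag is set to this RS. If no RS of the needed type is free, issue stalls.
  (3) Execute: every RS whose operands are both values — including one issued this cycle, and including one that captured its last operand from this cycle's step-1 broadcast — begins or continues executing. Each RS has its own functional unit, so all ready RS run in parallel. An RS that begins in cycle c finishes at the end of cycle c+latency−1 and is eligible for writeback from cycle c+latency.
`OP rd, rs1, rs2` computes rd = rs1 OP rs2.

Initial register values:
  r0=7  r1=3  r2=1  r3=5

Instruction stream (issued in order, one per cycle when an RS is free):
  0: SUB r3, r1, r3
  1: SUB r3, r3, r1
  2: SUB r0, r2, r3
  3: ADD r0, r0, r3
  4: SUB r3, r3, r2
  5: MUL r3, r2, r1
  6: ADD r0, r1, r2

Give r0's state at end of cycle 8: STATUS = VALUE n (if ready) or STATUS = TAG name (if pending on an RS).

STATUS = TAG Add1

cycle 1: issue SUB r3<-Add1 // r0:7,r1:3,r2:1,r3:Add1
cycle 2: issue SUB r3<-Add2 // r0:7,r1:3,r2:1,r3:Add2
cycle 3: issue SUB r0<-Add3 // r0:Add3,r1:3,r2:1,r3:Add2
cycle 4: CDB Add1=-2; issue ADD r0<-Add1 // r0:Add1,r1:3,r2:1,r3:Add2
cycle 5: stall // r0:Add1,r1:3,r2:1,r3:Add2
cycle 6: stall // r0:Add1,r1:3,r2:1,r3:Add2
cycle 7: CDB Add2=-5; issue SUB r3<-Add2 // r0:Add1,r1:3,r2:1,r3:Add2
cycle 8: issue MUL r3<-Mul1 // r0:Add1,r1:3,r2:1,r3:Mul1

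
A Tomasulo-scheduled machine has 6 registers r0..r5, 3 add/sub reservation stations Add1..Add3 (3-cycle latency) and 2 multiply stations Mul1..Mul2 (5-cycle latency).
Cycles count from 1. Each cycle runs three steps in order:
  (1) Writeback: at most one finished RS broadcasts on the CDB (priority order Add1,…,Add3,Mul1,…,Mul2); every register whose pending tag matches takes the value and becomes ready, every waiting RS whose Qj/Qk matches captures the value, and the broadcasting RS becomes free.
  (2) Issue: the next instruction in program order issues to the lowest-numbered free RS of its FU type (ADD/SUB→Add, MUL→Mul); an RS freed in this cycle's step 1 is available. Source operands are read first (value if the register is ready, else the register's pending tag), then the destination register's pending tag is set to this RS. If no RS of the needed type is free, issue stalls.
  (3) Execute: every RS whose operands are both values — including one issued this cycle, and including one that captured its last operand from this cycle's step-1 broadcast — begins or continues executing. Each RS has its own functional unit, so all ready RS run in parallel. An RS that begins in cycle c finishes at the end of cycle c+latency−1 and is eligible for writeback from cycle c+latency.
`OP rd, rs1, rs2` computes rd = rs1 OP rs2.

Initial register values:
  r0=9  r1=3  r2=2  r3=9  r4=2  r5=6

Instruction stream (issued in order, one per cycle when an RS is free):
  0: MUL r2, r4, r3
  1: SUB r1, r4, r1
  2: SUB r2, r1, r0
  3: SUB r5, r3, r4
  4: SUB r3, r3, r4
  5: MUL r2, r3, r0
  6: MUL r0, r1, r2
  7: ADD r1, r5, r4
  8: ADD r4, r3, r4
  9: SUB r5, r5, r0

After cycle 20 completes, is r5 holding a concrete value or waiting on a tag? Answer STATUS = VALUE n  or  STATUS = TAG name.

STATUS = TAG Add3

  c1: issue MUL r2<-Mul1  regs: r0:9,r1:3,r2:Mul1,r3:9,r4:2,r5:6
  c2: issue SUB r1<-Add1  regs: r0:9,r1:Add1,r2:Mul1,r3:9,r4:2,r5:6
  c3: issue SUB r2<-Add2  regs: r0:9,r1:Add1,r2:Add2,r3:9,r4:2,r5:6
  c4: issue SUB r5<-Add3  regs: r0:9,r1:Add1,r2:Add2,r3:9,r4:2,r5:Add3
  c5: CDB Add1=-1; issue SUB r3<-Add1  regs: r0:9,r1:-1,r2:Add2,r3:Add1,r4:2,r5:Add3
  c6: CDB Mul1=18; issue MUL r2<-Mul1  regs: r0:9,r1:-1,r2:Mul1,r3:Add1,r4:2,r5:Add3
  c7: CDB Add3=7; issue MUL r0<-Mul2  regs: r0:Mul2,r1:-1,r2:Mul1,r3:Add1,r4:2,r5:7
  c8: CDB Add1=7; issue ADD r1<-Add1  regs: r0:Mul2,r1:Add1,r2:Mul1,r3:7,r4:2,r5:7
  c9: CDB Add2=-10; issue ADD r4<-Add2  regs: r0:Mul2,r1:Add1,r2:Mul1,r3:7,r4:Add2,r5:7
  c10: issue SUB r5<-Add3  regs: r0:Mul2,r1:Add1,r2:Mul1,r3:7,r4:Add2,r5:Add3
  c11: CDB Add1=9  regs: r0:Mul2,r1:9,r2:Mul1,r3:7,r4:Add2,r5:Add3
  c12: CDB Add2=9  regs: r0:Mul2,r1:9,r2:Mul1,r3:7,r4:9,r5:Add3
  c13: CDB Mul1=63  regs: r0:Mul2,r1:9,r2:63,r3:7,r4:9,r5:Add3
  c14: -  regs: r0:Mul2,r1:9,r2:63,r3:7,r4:9,r5:Add3
  c15: -  regs: r0:Mul2,r1:9,r2:63,r3:7,r4:9,r5:Add3
  c16: -  regs: r0:Mul2,r1:9,r2:63,r3:7,r4:9,r5:Add3
  c17: -  regs: r0:Mul2,r1:9,r2:63,r3:7,r4:9,r5:Add3
  c18: CDB Mul2=-63  regs: r0:-63,r1:9,r2:63,r3:7,r4:9,r5:Add3
  c19: -  regs: r0:-63,r1:9,r2:63,r3:7,r4:9,r5:Add3
  c20: -  regs: r0:-63,r1:9,r2:63,r3:7,r4:9,r5:Add3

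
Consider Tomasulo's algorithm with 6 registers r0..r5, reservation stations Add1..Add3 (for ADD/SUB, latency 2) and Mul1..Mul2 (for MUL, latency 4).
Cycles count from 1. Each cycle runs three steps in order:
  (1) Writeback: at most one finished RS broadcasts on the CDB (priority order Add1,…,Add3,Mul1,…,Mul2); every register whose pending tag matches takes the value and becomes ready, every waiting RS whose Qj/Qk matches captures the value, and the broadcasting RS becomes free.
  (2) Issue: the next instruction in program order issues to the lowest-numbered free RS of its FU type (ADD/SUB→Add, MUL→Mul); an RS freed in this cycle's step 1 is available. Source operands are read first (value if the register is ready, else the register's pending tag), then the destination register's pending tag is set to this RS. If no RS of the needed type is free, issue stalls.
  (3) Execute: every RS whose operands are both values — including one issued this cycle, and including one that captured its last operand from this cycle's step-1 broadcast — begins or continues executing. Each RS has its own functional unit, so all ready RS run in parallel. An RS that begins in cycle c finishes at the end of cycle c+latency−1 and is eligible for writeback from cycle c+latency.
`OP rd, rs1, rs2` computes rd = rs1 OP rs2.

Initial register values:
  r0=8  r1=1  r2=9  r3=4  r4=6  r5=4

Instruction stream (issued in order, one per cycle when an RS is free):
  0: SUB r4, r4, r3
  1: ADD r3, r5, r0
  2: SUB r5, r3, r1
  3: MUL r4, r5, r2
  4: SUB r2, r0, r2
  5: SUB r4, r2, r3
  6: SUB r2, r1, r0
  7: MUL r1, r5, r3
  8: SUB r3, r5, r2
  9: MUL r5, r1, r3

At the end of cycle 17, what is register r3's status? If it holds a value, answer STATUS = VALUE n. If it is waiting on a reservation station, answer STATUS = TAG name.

c1: issue SUB r4<-Add1 | r0:8,r1:1,r2:9,r3:4,r4:Add1,r5:4
c2: issue ADD r3<-Add2 | r0:8,r1:1,r2:9,r3:Add2,r4:Add1,r5:4
c3: CDB Add1=2; issue SUB r5<-Add1 | r0:8,r1:1,r2:9,r3:Add2,r4:2,r5:Add1
c4: CDB Add2=12; issue MUL r4<-Mul1 | r0:8,r1:1,r2:9,r3:12,r4:Mul1,r5:Add1
c5: issue SUB r2<-Add2 | r0:8,r1:1,r2:Add2,r3:12,r4:Mul1,r5:Add1
c6: CDB Add1=11; issue SUB r4<-Add1 | r0:8,r1:1,r2:Add2,r3:12,r4:Add1,r5:11
c7: CDB Add2=-1; issue SUB r2<-Add2 | r0:8,r1:1,r2:Add2,r3:12,r4:Add1,r5:11
c8: issue MUL r1<-Mul2 | r0:8,r1:Mul2,r2:Add2,r3:12,r4:Add1,r5:11
c9: CDB Add1=-13; issue SUB r3<-Add1 | r0:8,r1:Mul2,r2:Add2,r3:Add1,r4:-13,r5:11
c10: CDB Add2=-7; stall | r0:8,r1:Mul2,r2:-7,r3:Add1,r4:-13,r5:11
c11: CDB Mul1=99; issue MUL r5<-Mul1 | r0:8,r1:Mul2,r2:-7,r3:Add1,r4:-13,r5:Mul1
c12: CDB Add1=18 | r0:8,r1:Mul2,r2:-7,r3:18,r4:-13,r5:Mul1
c13: CDB Mul2=132 | r0:8,r1:132,r2:-7,r3:18,r4:-13,r5:Mul1
c14: - | r0:8,r1:132,r2:-7,r3:18,r4:-13,r5:Mul1
c15: - | r0:8,r1:132,r2:-7,r3:18,r4:-13,r5:Mul1
c16: - | r0:8,r1:132,r2:-7,r3:18,r4:-13,r5:Mul1
c17: CDB Mul1=2376 | r0:8,r1:132,r2:-7,r3:18,r4:-13,r5:2376

STATUS = VALUE 18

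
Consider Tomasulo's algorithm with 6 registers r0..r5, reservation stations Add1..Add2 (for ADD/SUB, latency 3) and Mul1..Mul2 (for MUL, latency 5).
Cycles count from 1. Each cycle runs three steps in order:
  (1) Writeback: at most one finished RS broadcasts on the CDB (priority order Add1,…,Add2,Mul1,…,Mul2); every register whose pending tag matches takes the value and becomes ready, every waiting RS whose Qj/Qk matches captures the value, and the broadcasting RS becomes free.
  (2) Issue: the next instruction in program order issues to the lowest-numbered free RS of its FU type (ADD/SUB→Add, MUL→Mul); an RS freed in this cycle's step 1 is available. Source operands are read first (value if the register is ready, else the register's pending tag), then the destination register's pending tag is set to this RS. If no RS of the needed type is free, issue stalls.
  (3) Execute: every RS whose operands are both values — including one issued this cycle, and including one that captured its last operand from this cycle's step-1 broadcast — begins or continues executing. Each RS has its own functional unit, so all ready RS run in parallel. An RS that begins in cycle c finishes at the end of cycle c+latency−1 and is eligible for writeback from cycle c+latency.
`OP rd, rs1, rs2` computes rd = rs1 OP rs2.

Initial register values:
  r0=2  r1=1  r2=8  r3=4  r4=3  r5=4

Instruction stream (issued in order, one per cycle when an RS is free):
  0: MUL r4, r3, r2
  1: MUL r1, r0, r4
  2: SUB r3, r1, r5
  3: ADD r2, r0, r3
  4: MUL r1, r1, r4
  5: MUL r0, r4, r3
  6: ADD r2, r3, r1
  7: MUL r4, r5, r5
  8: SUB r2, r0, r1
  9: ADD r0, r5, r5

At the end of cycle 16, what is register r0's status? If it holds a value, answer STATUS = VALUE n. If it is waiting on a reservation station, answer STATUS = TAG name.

STATUS = TAG Mul2

cycle 1: issue MUL r4<-Mul1 // r0:2,r1:1,r2:8,r3:4,r4:Mul1,r5:4
cycle 2: issue MUL r1<-Mul2 // r0:2,r1:Mul2,r2:8,r3:4,r4:Mul1,r5:4
cycle 3: issue SUB r3<-Add1 // r0:2,r1:Mul2,r2:8,r3:Add1,r4:Mul1,r5:4
cycle 4: issue ADD r2<-Add2 // r0:2,r1:Mul2,r2:Add2,r3:Add1,r4:Mul1,r5:4
cycle 5: stall // r0:2,r1:Mul2,r2:Add2,r3:Add1,r4:Mul1,r5:4
cycle 6: CDB Mul1=32; issue MUL r1<-Mul1 // r0:2,r1:Mul1,r2:Add2,r3:Add1,r4:32,r5:4
cycle 7: stall // r0:2,r1:Mul1,r2:Add2,r3:Add1,r4:32,r5:4
cycle 8: stall // r0:2,r1:Mul1,r2:Add2,r3:Add1,r4:32,r5:4
cycle 9: stall // r0:2,r1:Mul1,r2:Add2,r3:Add1,r4:32,r5:4
cycle 10: stall // r0:2,r1:Mul1,r2:Add2,r3:Add1,r4:32,r5:4
cycle 11: CDB Mul2=64; issue MUL r0<-Mul2 // r0:Mul2,r1:Mul1,r2:Add2,r3:Add1,r4:32,r5:4
cycle 12: stall // r0:Mul2,r1:Mul1,r2:Add2,r3:Add1,r4:32,r5:4
cycle 13: stall // r0:Mul2,r1:Mul1,r2:Add2,r3:Add1,r4:32,r5:4
cycle 14: CDB Add1=60; issue ADD r2<-Add1 // r0:Mul2,r1:Mul1,r2:Add1,r3:60,r4:32,r5:4
cycle 15: stall // r0:Mul2,r1:Mul1,r2:Add1,r3:60,r4:32,r5:4
cycle 16: CDB Mul1=2048; issue MUL r4<-Mul1 // r0:Mul2,r1:2048,r2:Add1,r3:60,r4:Mul1,r5:4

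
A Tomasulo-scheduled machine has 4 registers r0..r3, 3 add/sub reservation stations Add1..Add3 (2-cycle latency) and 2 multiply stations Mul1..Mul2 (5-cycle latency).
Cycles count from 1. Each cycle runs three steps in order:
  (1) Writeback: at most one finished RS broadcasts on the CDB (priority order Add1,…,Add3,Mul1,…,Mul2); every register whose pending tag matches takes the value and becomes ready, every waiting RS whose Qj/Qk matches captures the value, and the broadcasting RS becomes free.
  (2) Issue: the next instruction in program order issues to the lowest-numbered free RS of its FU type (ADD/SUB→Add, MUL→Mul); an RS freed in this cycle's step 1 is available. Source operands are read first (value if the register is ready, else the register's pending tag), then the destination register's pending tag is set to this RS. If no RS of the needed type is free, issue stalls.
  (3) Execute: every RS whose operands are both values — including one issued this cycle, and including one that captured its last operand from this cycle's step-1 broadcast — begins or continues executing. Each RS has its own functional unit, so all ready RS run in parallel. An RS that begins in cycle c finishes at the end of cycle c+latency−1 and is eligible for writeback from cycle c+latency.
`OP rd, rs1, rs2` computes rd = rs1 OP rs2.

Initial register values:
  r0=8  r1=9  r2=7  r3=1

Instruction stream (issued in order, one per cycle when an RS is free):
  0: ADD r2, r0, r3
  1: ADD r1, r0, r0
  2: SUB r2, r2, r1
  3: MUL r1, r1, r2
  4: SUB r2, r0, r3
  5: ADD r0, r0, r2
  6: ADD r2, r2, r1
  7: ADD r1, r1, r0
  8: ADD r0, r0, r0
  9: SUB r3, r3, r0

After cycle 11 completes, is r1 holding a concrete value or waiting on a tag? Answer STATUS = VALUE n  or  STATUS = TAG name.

STATUS = TAG Add3

cycle 1: issue ADD r2<-Add1 // r0:8,r1:9,r2:Add1,r3:1
cycle 2: issue ADD r1<-Add2 // r0:8,r1:Add2,r2:Add1,r3:1
cycle 3: CDB Add1=9; issue SUB r2<-Add1 // r0:8,r1:Add2,r2:Add1,r3:1
cycle 4: CDB Add2=16; issue MUL r1<-Mul1 // r0:8,r1:Mul1,r2:Add1,r3:1
cycle 5: issue SUB r2<-Add2 // r0:8,r1:Mul1,r2:Add2,r3:1
cycle 6: CDB Add1=-7; issue ADD r0<-Add1 // r0:Add1,r1:Mul1,r2:Add2,r3:1
cycle 7: CDB Add2=7; issue ADD r2<-Add2 // r0:Add1,r1:Mul1,r2:Add2,r3:1
cycle 8: issue ADD r1<-Add3 // r0:Add1,r1:Add3,r2:Add2,r3:1
cycle 9: CDB Add1=15; issue ADD r0<-Add1 // r0:Add1,r1:Add3,r2:Add2,r3:1
cycle 10: stall // r0:Add1,r1:Add3,r2:Add2,r3:1
cycle 11: CDB Add1=30; issue SUB r3<-Add1 // r0:30,r1:Add3,r2:Add2,r3:Add1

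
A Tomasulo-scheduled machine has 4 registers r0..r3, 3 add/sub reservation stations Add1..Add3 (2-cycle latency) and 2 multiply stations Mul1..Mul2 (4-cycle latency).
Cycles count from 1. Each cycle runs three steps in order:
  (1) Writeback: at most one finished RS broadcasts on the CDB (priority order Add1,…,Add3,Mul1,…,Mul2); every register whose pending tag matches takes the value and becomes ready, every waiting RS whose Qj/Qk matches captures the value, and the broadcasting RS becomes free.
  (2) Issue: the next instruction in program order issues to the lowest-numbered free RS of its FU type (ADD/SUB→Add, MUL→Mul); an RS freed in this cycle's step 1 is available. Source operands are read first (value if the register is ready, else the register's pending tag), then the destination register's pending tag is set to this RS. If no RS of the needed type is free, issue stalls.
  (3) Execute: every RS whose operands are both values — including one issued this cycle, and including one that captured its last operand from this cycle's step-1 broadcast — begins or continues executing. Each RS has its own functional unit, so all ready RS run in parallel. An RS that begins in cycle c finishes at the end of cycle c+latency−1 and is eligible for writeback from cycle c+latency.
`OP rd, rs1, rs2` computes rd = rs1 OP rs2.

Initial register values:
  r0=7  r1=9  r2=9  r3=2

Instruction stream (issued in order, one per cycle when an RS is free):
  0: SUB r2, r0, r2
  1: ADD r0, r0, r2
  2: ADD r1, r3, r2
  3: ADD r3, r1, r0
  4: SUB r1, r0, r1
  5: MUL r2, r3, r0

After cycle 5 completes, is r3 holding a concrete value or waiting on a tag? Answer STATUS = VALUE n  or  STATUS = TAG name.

STATUS = TAG Add3

cycle 1: issue SUB r2<-Add1 // r0:7,r1:9,r2:Add1,r3:2
cycle 2: issue ADD r0<-Add2 // r0:Add2,r1:9,r2:Add1,r3:2
cycle 3: CDB Add1=-2; issue ADD r1<-Add1 // r0:Add2,r1:Add1,r2:-2,r3:2
cycle 4: issue ADD r3<-Add3 // r0:Add2,r1:Add1,r2:-2,r3:Add3
cycle 5: CDB Add1=0; issue SUB r1<-Add1 // r0:Add2,r1:Add1,r2:-2,r3:Add3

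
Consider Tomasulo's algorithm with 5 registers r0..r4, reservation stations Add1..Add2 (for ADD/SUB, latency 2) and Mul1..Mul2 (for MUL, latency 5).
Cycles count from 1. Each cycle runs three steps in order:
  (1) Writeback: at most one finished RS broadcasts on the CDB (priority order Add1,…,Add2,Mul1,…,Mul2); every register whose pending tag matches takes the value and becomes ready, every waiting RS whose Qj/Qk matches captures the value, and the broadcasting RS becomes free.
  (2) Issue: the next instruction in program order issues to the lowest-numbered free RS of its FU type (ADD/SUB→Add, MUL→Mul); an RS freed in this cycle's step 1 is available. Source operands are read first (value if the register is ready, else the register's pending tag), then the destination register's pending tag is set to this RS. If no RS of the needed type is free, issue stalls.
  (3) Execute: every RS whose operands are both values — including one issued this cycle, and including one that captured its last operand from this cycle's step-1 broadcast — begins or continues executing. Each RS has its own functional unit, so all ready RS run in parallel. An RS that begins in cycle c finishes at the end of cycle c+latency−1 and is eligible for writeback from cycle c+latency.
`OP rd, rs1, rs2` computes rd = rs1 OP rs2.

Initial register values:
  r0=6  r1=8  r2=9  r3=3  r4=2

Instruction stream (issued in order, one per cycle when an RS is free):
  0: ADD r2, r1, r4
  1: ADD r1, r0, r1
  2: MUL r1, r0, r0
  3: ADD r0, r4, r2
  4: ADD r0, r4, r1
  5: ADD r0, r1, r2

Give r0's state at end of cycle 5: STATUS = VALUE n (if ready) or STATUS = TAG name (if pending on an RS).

  c1: issue ADD r2<-Add1  regs: r0:6,r1:8,r2:Add1,r3:3,r4:2
  c2: issue ADD r1<-Add2  regs: r0:6,r1:Add2,r2:Add1,r3:3,r4:2
  c3: CDB Add1=10; issue MUL r1<-Mul1  regs: r0:6,r1:Mul1,r2:10,r3:3,r4:2
  c4: CDB Add2=14; issue ADD r0<-Add1  regs: r0:Add1,r1:Mul1,r2:10,r3:3,r4:2
  c5: issue ADD r0<-Add2  regs: r0:Add2,r1:Mul1,r2:10,r3:3,r4:2

STATUS = TAG Add2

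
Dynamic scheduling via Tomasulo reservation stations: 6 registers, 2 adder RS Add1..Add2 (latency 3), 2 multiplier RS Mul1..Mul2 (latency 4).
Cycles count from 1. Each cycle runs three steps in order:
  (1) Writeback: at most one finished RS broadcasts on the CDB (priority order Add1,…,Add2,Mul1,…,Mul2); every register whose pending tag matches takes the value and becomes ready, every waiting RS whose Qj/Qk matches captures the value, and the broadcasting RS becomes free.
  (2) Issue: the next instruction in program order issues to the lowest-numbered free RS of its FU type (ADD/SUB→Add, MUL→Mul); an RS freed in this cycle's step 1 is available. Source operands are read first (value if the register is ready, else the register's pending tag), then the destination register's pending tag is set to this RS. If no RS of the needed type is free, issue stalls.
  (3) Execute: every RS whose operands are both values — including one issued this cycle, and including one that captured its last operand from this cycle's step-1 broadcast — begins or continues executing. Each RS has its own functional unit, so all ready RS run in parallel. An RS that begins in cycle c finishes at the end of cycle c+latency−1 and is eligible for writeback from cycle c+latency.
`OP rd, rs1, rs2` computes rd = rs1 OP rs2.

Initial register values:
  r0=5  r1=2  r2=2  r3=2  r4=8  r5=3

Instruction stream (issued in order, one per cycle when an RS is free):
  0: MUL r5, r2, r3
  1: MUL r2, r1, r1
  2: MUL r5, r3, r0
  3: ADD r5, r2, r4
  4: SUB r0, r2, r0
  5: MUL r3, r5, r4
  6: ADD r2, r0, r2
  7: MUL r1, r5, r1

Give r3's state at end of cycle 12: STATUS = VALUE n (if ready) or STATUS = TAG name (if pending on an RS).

STATUS = TAG Mul2

  c1: issue MUL r5<-Mul1  regs: r0:5,r1:2,r2:2,r3:2,r4:8,r5:Mul1
  c2: issue MUL r2<-Mul2  regs: r0:5,r1:2,r2:Mul2,r3:2,r4:8,r5:Mul1
  c3: stall  regs: r0:5,r1:2,r2:Mul2,r3:2,r4:8,r5:Mul1
  c4: stall  regs: r0:5,r1:2,r2:Mul2,r3:2,r4:8,r5:Mul1
  c5: CDB Mul1=4; issue MUL r5<-Mul1  regs: r0:5,r1:2,r2:Mul2,r3:2,r4:8,r5:Mul1
  c6: CDB Mul2=4; issue ADD r5<-Add1  regs: r0:5,r1:2,r2:4,r3:2,r4:8,r5:Add1
  c7: issue SUB r0<-Add2  regs: r0:Add2,r1:2,r2:4,r3:2,r4:8,r5:Add1
  c8: issue MUL r3<-Mul2  regs: r0:Add2,r1:2,r2:4,r3:Mul2,r4:8,r5:Add1
  c9: CDB Add1=12; issue ADD r2<-Add1  regs: r0:Add2,r1:2,r2:Add1,r3:Mul2,r4:8,r5:12
  c10: CDB Add2=-1; stall  regs: r0:-1,r1:2,r2:Add1,r3:Mul2,r4:8,r5:12
  c11: CDB Mul1=10; issue MUL r1<-Mul1  regs: r0:-1,r1:Mul1,r2:Add1,r3:Mul2,r4:8,r5:12
  c12: -  regs: r0:-1,r1:Mul1,r2:Add1,r3:Mul2,r4:8,r5:12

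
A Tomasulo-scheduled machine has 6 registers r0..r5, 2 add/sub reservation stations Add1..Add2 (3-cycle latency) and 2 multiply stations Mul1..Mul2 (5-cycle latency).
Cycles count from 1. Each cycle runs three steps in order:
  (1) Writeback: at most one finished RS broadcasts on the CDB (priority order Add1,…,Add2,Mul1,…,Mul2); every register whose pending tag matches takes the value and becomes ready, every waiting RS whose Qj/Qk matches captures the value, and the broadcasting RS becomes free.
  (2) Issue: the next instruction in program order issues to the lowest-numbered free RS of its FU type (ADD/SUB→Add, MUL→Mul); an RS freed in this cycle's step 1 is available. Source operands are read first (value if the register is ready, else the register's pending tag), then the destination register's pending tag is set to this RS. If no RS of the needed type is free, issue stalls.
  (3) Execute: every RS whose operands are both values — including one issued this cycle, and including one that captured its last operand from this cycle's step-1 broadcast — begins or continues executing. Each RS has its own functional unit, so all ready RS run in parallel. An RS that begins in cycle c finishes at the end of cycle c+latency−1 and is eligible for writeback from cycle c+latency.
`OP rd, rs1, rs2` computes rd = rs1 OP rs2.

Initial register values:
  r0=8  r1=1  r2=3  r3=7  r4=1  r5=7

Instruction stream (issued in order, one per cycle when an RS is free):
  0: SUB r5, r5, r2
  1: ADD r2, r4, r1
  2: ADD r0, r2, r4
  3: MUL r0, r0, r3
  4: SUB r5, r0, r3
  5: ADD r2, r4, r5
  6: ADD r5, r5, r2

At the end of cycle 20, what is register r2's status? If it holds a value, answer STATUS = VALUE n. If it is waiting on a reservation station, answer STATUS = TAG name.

c1: issue SUB r5<-Add1 | r0:8,r1:1,r2:3,r3:7,r4:1,r5:Add1
c2: issue ADD r2<-Add2 | r0:8,r1:1,r2:Add2,r3:7,r4:1,r5:Add1
c3: stall | r0:8,r1:1,r2:Add2,r3:7,r4:1,r5:Add1
c4: CDB Add1=4; issue ADD r0<-Add1 | r0:Add1,r1:1,r2:Add2,r3:7,r4:1,r5:4
c5: CDB Add2=2; issue MUL r0<-Mul1 | r0:Mul1,r1:1,r2:2,r3:7,r4:1,r5:4
c6: issue SUB r5<-Add2 | r0:Mul1,r1:1,r2:2,r3:7,r4:1,r5:Add2
c7: stall | r0:Mul1,r1:1,r2:2,r3:7,r4:1,r5:Add2
c8: CDB Add1=3; issue ADD r2<-Add1 | r0:Mul1,r1:1,r2:Add1,r3:7,r4:1,r5:Add2
c9: stall | r0:Mul1,r1:1,r2:Add1,r3:7,r4:1,r5:Add2
c10: stall | r0:Mul1,r1:1,r2:Add1,r3:7,r4:1,r5:Add2
c11: stall | r0:Mul1,r1:1,r2:Add1,r3:7,r4:1,r5:Add2
c12: stall | r0:Mul1,r1:1,r2:Add1,r3:7,r4:1,r5:Add2
c13: CDB Mul1=21; stall | r0:21,r1:1,r2:Add1,r3:7,r4:1,r5:Add2
c14: stall | r0:21,r1:1,r2:Add1,r3:7,r4:1,r5:Add2
c15: stall | r0:21,r1:1,r2:Add1,r3:7,r4:1,r5:Add2
c16: CDB Add2=14; issue ADD r5<-Add2 | r0:21,r1:1,r2:Add1,r3:7,r4:1,r5:Add2
c17: - | r0:21,r1:1,r2:Add1,r3:7,r4:1,r5:Add2
c18: - | r0:21,r1:1,r2:Add1,r3:7,r4:1,r5:Add2
c19: CDB Add1=15 | r0:21,r1:1,r2:15,r3:7,r4:1,r5:Add2
c20: - | r0:21,r1:1,r2:15,r3:7,r4:1,r5:Add2

STATUS = VALUE 15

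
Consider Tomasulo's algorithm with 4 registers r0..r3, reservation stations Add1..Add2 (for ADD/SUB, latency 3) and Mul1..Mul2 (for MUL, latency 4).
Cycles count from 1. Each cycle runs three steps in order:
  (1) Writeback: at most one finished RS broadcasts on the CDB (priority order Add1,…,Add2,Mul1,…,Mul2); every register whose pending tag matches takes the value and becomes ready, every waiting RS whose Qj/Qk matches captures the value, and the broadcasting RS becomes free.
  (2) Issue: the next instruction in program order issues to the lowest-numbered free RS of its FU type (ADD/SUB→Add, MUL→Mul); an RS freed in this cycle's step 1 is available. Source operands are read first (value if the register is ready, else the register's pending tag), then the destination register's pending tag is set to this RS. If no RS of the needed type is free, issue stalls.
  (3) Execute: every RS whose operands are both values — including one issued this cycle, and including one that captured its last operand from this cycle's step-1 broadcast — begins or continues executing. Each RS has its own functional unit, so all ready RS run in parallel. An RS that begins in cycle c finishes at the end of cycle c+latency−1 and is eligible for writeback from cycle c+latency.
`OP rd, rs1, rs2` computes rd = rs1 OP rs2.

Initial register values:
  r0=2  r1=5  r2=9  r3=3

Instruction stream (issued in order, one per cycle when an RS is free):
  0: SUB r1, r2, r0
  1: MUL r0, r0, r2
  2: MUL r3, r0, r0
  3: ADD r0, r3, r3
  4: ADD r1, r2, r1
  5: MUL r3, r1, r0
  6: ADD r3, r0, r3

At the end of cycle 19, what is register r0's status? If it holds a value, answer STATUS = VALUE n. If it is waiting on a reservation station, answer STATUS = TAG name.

cycle 1: issue SUB r1<-Add1 // r0:2,r1:Add1,r2:9,r3:3
cycle 2: issue MUL r0<-Mul1 // r0:Mul1,r1:Add1,r2:9,r3:3
cycle 3: issue MUL r3<-Mul2 // r0:Mul1,r1:Add1,r2:9,r3:Mul2
cycle 4: CDB Add1=7; issue ADD r0<-Add1 // r0:Add1,r1:7,r2:9,r3:Mul2
cycle 5: issue ADD r1<-Add2 // r0:Add1,r1:Add2,r2:9,r3:Mul2
cycle 6: CDB Mul1=18; issue MUL r3<-Mul1 // r0:Add1,r1:Add2,r2:9,r3:Mul1
cycle 7: stall // r0:Add1,r1:Add2,r2:9,r3:Mul1
cycle 8: CDB Add2=16; issue ADD r3<-Add2 // r0:Add1,r1:16,r2:9,r3:Add2
cycle 9: - // r0:Add1,r1:16,r2:9,r3:Add2
cycle 10: CDB Mul2=324 // r0:Add1,r1:16,r2:9,r3:Add2
cycle 11: - // r0:Add1,r1:16,r2:9,r3:Add2
cycle 12: - // r0:Add1,r1:16,r2:9,r3:Add2
cycle 13: CDB Add1=648 // r0:648,r1:16,r2:9,r3:Add2
cycle 14: - // r0:648,r1:16,r2:9,r3:Add2
cycle 15: - // r0:648,r1:16,r2:9,r3:Add2
cycle 16: - // r0:648,r1:16,r2:9,r3:Add2
cycle 17: CDB Mul1=10368 // r0:648,r1:16,r2:9,r3:Add2
cycle 18: - // r0:648,r1:16,r2:9,r3:Add2
cycle 19: - // r0:648,r1:16,r2:9,r3:Add2

STATUS = VALUE 648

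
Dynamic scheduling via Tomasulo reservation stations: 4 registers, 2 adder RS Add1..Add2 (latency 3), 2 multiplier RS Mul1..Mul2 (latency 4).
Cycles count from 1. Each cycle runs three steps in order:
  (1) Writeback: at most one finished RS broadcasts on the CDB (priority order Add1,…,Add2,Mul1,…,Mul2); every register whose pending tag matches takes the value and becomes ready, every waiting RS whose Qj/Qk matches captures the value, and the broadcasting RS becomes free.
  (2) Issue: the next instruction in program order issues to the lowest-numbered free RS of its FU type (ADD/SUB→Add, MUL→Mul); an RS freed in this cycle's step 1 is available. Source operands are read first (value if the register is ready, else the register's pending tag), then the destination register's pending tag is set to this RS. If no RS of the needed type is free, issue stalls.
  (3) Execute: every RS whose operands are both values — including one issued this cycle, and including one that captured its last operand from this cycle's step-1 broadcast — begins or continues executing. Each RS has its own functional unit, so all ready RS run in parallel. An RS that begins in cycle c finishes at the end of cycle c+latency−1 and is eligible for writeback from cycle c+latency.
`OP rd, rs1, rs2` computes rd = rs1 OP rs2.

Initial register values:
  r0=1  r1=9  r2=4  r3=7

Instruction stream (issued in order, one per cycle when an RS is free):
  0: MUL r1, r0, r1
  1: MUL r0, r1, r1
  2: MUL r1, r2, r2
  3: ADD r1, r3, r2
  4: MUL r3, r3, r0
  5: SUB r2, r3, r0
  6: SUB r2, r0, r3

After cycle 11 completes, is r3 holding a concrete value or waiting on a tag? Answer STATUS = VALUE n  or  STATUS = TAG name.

STATUS = TAG Mul1

  c1: issue MUL r1<-Mul1  regs: r0:1,r1:Mul1,r2:4,r3:7
  c2: issue MUL r0<-Mul2  regs: r0:Mul2,r1:Mul1,r2:4,r3:7
  c3: stall  regs: r0:Mul2,r1:Mul1,r2:4,r3:7
  c4: stall  regs: r0:Mul2,r1:Mul1,r2:4,r3:7
  c5: CDB Mul1=9; issue MUL r1<-Mul1  regs: r0:Mul2,r1:Mul1,r2:4,r3:7
  c6: issue ADD r1<-Add1  regs: r0:Mul2,r1:Add1,r2:4,r3:7
  c7: stall  regs: r0:Mul2,r1:Add1,r2:4,r3:7
  c8: stall  regs: r0:Mul2,r1:Add1,r2:4,r3:7
  c9: CDB Add1=11; stall  regs: r0:Mul2,r1:11,r2:4,r3:7
  c10: CDB Mul1=16; issue MUL r3<-Mul1  regs: r0:Mul2,r1:11,r2:4,r3:Mul1
  c11: CDB Mul2=81; issue SUB r2<-Add1  regs: r0:81,r1:11,r2:Add1,r3:Mul1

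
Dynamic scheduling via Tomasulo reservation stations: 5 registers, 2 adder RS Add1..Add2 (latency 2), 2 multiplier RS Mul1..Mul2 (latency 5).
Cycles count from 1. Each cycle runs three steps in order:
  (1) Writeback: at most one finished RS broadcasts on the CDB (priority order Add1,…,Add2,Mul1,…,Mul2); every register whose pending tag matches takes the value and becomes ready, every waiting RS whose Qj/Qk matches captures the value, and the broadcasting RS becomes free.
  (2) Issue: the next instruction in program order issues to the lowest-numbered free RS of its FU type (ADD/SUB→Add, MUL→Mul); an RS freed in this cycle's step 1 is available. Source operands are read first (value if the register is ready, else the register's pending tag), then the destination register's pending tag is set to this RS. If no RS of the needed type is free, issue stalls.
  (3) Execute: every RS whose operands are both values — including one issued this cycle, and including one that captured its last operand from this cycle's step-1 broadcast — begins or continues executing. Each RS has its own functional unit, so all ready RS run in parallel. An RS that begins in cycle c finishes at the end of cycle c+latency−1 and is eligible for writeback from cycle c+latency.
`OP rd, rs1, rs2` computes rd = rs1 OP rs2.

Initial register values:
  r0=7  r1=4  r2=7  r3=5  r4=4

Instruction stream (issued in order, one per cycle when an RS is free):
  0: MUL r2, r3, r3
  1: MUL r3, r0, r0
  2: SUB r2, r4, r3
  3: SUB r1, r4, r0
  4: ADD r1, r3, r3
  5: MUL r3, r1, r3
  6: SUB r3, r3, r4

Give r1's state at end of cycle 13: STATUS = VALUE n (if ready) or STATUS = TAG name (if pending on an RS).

STATUS = VALUE 98

  c1: issue MUL r2<-Mul1  regs: r0:7,r1:4,r2:Mul1,r3:5,r4:4
  c2: issue MUL r3<-Mul2  regs: r0:7,r1:4,r2:Mul1,r3:Mul2,r4:4
  c3: issue SUB r2<-Add1  regs: r0:7,r1:4,r2:Add1,r3:Mul2,r4:4
  c4: issue SUB r1<-Add2  regs: r0:7,r1:Add2,r2:Add1,r3:Mul2,r4:4
  c5: stall  regs: r0:7,r1:Add2,r2:Add1,r3:Mul2,r4:4
  c6: CDB Add2=-3; issue ADD r1<-Add2  regs: r0:7,r1:Add2,r2:Add1,r3:Mul2,r4:4
  c7: CDB Mul1=25; issue MUL r3<-Mul1  regs: r0:7,r1:Add2,r2:Add1,r3:Mul1,r4:4
  c8: CDB Mul2=49; stall  regs: r0:7,r1:Add2,r2:Add1,r3:Mul1,r4:4
  c9: stall  regs: r0:7,r1:Add2,r2:Add1,r3:Mul1,r4:4
  c10: CDB Add1=-45; issue SUB r3<-Add1  regs: r0:7,r1:Add2,r2:-45,r3:Add1,r4:4
  c11: CDB Add2=98  regs: r0:7,r1:98,r2:-45,r3:Add1,r4:4
  c12: -  regs: r0:7,r1:98,r2:-45,r3:Add1,r4:4
  c13: -  regs: r0:7,r1:98,r2:-45,r3:Add1,r4:4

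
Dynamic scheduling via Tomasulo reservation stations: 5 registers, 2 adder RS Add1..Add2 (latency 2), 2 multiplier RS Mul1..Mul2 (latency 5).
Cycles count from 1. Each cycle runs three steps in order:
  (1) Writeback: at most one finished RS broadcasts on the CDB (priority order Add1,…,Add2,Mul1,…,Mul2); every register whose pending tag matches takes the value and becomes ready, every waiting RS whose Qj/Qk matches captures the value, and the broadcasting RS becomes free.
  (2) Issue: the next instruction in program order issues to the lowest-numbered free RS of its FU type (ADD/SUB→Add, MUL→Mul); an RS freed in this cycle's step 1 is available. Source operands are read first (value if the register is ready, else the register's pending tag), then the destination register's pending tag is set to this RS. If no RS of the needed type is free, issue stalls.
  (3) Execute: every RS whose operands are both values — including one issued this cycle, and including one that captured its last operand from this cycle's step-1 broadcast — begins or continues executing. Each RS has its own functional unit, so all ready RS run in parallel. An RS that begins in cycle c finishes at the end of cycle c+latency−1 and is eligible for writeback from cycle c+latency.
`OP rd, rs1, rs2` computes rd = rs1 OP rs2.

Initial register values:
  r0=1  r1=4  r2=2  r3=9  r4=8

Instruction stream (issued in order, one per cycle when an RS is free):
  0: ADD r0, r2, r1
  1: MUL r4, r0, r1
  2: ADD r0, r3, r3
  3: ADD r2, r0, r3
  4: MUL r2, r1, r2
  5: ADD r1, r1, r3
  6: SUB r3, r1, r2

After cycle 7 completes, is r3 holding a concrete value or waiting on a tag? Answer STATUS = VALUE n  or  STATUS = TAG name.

STATUS = TAG Add2

c1: issue ADD r0<-Add1 | r0:Add1,r1:4,r2:2,r3:9,r4:8
c2: issue MUL r4<-Mul1 | r0:Add1,r1:4,r2:2,r3:9,r4:Mul1
c3: CDB Add1=6; issue ADD r0<-Add1 | r0:Add1,r1:4,r2:2,r3:9,r4:Mul1
c4: issue ADD r2<-Add2 | r0:Add1,r1:4,r2:Add2,r3:9,r4:Mul1
c5: CDB Add1=18; issue MUL r2<-Mul2 | r0:18,r1:4,r2:Mul2,r3:9,r4:Mul1
c6: issue ADD r1<-Add1 | r0:18,r1:Add1,r2:Mul2,r3:9,r4:Mul1
c7: CDB Add2=27; issue SUB r3<-Add2 | r0:18,r1:Add1,r2:Mul2,r3:Add2,r4:Mul1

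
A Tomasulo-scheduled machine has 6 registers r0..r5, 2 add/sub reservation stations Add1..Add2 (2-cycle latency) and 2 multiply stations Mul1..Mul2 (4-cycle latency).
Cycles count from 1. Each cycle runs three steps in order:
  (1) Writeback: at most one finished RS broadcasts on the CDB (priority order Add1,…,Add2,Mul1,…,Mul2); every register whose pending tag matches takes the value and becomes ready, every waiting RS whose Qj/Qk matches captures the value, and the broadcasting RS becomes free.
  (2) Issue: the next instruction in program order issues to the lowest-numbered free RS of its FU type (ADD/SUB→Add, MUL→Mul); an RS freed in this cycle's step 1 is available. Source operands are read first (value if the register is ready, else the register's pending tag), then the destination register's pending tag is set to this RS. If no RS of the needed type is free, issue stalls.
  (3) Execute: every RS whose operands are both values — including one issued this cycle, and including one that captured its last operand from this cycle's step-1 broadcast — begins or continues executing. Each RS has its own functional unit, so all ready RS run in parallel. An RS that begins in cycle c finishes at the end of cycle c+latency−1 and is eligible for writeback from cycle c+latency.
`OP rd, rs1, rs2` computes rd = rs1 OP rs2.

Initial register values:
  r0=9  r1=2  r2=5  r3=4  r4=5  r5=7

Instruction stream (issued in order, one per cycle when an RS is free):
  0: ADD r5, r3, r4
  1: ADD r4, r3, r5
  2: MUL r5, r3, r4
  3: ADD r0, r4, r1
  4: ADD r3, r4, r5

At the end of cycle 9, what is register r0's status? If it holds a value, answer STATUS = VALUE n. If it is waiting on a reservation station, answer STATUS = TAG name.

  c1: issue ADD r5<-Add1  regs: r0:9,r1:2,r2:5,r3:4,r4:5,r5:Add1
  c2: issue ADD r4<-Add2  regs: r0:9,r1:2,r2:5,r3:4,r4:Add2,r5:Add1
  c3: CDB Add1=9; issue MUL r5<-Mul1  regs: r0:9,r1:2,r2:5,r3:4,r4:Add2,r5:Mul1
  c4: issue ADD r0<-Add1  regs: r0:Add1,r1:2,r2:5,r3:4,r4:Add2,r5:Mul1
  c5: CDB Add2=13; issue ADD r3<-Add2  regs: r0:Add1,r1:2,r2:5,r3:Add2,r4:13,r5:Mul1
  c6: -  regs: r0:Add1,r1:2,r2:5,r3:Add2,r4:13,r5:Mul1
  c7: CDB Add1=15  regs: r0:15,r1:2,r2:5,r3:Add2,r4:13,r5:Mul1
  c8: -  regs: r0:15,r1:2,r2:5,r3:Add2,r4:13,r5:Mul1
  c9: CDB Mul1=52  regs: r0:15,r1:2,r2:5,r3:Add2,r4:13,r5:52

STATUS = VALUE 15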